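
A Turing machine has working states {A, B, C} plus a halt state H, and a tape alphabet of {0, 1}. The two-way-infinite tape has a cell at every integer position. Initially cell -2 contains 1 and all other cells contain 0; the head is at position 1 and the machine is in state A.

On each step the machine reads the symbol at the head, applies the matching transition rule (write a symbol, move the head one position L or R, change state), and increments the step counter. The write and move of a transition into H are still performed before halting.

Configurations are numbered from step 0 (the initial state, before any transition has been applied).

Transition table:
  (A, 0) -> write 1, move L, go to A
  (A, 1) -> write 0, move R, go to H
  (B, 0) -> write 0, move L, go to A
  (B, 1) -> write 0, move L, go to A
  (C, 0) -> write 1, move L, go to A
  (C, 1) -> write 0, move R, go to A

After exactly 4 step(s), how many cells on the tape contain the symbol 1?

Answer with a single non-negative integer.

Answer: 3

Derivation:
Step 1: in state A at pos 1, read 0 -> (A,0)->write 1,move L,goto A. Now: state=A, head=0, tape[-3..2]=010010 (head:    ^)
Step 2: in state A at pos 0, read 0 -> (A,0)->write 1,move L,goto A. Now: state=A, head=-1, tape[-3..2]=010110 (head:   ^)
Step 3: in state A at pos -1, read 0 -> (A,0)->write 1,move L,goto A. Now: state=A, head=-2, tape[-3..2]=011110 (head:  ^)
Step 4: in state A at pos -2, read 1 -> (A,1)->write 0,move R,goto H. Now: state=H, head=-1, tape[-3..2]=001110 (head:   ^)
Cells containing 1 after step 4: {-1, 0, 1} -> 3 cell(s)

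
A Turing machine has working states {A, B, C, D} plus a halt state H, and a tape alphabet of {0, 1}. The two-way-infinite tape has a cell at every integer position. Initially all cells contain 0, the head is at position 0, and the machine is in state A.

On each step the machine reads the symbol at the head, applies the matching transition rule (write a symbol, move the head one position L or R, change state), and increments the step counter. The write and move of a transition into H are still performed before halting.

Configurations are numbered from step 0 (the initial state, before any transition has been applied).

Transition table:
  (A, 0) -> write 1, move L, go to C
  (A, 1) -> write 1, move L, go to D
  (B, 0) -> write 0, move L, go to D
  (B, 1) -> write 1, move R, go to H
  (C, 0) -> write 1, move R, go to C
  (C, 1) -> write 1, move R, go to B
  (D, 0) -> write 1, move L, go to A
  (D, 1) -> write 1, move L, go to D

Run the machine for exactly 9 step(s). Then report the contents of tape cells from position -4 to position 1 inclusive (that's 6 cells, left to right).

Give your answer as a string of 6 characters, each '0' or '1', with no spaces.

Step 1: in state A at pos 0, read 0 -> (A,0)->write 1,move L,goto C. Now: state=C, head=-1, tape[-2..1]=0010 (head:  ^)
Step 2: in state C at pos -1, read 0 -> (C,0)->write 1,move R,goto C. Now: state=C, head=0, tape[-2..1]=0110 (head:   ^)
Step 3: in state C at pos 0, read 1 -> (C,1)->write 1,move R,goto B. Now: state=B, head=1, tape[-2..2]=01100 (head:    ^)
Step 4: in state B at pos 1, read 0 -> (B,0)->write 0,move L,goto D. Now: state=D, head=0, tape[-2..2]=01100 (head:   ^)
Step 5: in state D at pos 0, read 1 -> (D,1)->write 1,move L,goto D. Now: state=D, head=-1, tape[-2..2]=01100 (head:  ^)
Step 6: in state D at pos -1, read 1 -> (D,1)->write 1,move L,goto D. Now: state=D, head=-2, tape[-3..2]=001100 (head:  ^)
Step 7: in state D at pos -2, read 0 -> (D,0)->write 1,move L,goto A. Now: state=A, head=-3, tape[-4..2]=0011100 (head:  ^)
Step 8: in state A at pos -3, read 0 -> (A,0)->write 1,move L,goto C. Now: state=C, head=-4, tape[-5..2]=00111100 (head:  ^)
Step 9: in state C at pos -4, read 0 -> (C,0)->write 1,move R,goto C. Now: state=C, head=-3, tape[-5..2]=01111100 (head:   ^)

Answer: 111110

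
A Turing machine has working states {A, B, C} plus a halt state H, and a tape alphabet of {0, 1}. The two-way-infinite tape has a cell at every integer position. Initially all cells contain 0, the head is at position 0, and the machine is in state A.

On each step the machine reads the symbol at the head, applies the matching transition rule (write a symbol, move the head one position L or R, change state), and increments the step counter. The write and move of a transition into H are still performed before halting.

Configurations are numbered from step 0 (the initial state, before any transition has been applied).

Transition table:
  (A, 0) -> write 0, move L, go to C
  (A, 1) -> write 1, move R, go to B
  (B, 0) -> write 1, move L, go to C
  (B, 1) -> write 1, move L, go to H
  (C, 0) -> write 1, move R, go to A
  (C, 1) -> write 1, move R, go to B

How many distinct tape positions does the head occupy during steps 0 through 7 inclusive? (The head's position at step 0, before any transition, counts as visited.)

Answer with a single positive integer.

Answer: 2

Derivation:
Step 1: in state A at pos 0, read 0 -> (A,0)->write 0,move L,goto C. Now: state=C, head=-1, tape[-2..1]=0000 (head:  ^)
Step 2: in state C at pos -1, read 0 -> (C,0)->write 1,move R,goto A. Now: state=A, head=0, tape[-2..1]=0100 (head:   ^)
Step 3: in state A at pos 0, read 0 -> (A,0)->write 0,move L,goto C. Now: state=C, head=-1, tape[-2..1]=0100 (head:  ^)
Step 4: in state C at pos -1, read 1 -> (C,1)->write 1,move R,goto B. Now: state=B, head=0, tape[-2..1]=0100 (head:   ^)
Step 5: in state B at pos 0, read 0 -> (B,0)->write 1,move L,goto C. Now: state=C, head=-1, tape[-2..1]=0110 (head:  ^)
Step 6: in state C at pos -1, read 1 -> (C,1)->write 1,move R,goto B. Now: state=B, head=0, tape[-2..1]=0110 (head:   ^)
Step 7: in state B at pos 0, read 1 -> (B,1)->write 1,move L,goto H. Now: state=H, head=-1, tape[-2..1]=0110 (head:  ^)
Head positions at steps 0..7: starting at 0, distinct positions visited = {-1, 0} -> 2 position(s)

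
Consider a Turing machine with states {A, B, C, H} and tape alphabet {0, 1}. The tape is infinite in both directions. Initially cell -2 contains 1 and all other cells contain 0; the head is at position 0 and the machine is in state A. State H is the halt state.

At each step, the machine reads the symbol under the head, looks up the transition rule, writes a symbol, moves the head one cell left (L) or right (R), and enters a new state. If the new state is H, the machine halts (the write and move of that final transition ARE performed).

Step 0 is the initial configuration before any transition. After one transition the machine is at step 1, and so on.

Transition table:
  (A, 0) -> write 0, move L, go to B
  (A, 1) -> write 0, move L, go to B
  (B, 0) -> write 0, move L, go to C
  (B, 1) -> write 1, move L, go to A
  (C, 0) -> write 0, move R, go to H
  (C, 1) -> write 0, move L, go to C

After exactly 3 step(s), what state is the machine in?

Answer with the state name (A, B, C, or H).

Answer: C

Derivation:
Step 1: in state A at pos 0, read 0 -> (A,0)->write 0,move L,goto B. Now: state=B, head=-1, tape[-3..1]=01000 (head:   ^)
Step 2: in state B at pos -1, read 0 -> (B,0)->write 0,move L,goto C. Now: state=C, head=-2, tape[-3..1]=01000 (head:  ^)
Step 3: in state C at pos -2, read 1 -> (C,1)->write 0,move L,goto C. Now: state=C, head=-3, tape[-4..1]=000000 (head:  ^)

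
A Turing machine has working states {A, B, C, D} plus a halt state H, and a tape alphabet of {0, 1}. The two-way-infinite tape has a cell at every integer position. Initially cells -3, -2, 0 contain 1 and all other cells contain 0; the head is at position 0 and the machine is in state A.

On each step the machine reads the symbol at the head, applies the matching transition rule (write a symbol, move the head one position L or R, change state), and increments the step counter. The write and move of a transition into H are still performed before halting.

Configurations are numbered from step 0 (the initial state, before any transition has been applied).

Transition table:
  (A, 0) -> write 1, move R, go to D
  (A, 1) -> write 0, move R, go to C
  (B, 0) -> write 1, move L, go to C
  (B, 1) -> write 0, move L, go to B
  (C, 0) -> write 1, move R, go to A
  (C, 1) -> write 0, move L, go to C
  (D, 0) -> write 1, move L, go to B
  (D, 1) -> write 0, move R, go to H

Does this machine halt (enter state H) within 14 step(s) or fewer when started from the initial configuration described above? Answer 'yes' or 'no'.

Step 1: in state A at pos 0, read 1 -> (A,1)->write 0,move R,goto C. Now: state=C, head=1, tape[-4..2]=0110000 (head:      ^)
Step 2: in state C at pos 1, read 0 -> (C,0)->write 1,move R,goto A. Now: state=A, head=2, tape[-4..3]=01100100 (head:       ^)
Step 3: in state A at pos 2, read 0 -> (A,0)->write 1,move R,goto D. Now: state=D, head=3, tape[-4..4]=011001100 (head:        ^)
Step 4: in state D at pos 3, read 0 -> (D,0)->write 1,move L,goto B. Now: state=B, head=2, tape[-4..4]=011001110 (head:       ^)
Step 5: in state B at pos 2, read 1 -> (B,1)->write 0,move L,goto B. Now: state=B, head=1, tape[-4..4]=011001010 (head:      ^)
Step 6: in state B at pos 1, read 1 -> (B,1)->write 0,move L,goto B. Now: state=B, head=0, tape[-4..4]=011000010 (head:     ^)
Step 7: in state B at pos 0, read 0 -> (B,0)->write 1,move L,goto C. Now: state=C, head=-1, tape[-4..4]=011010010 (head:    ^)
Step 8: in state C at pos -1, read 0 -> (C,0)->write 1,move R,goto A. Now: state=A, head=0, tape[-4..4]=011110010 (head:     ^)
Step 9: in state A at pos 0, read 1 -> (A,1)->write 0,move R,goto C. Now: state=C, head=1, tape[-4..4]=011100010 (head:      ^)
Step 10: in state C at pos 1, read 0 -> (C,0)->write 1,move R,goto A. Now: state=A, head=2, tape[-4..4]=011101010 (head:       ^)
Step 11: in state A at pos 2, read 0 -> (A,0)->write 1,move R,goto D. Now: state=D, head=3, tape[-4..4]=011101110 (head:        ^)
Step 12: in state D at pos 3, read 1 -> (D,1)->write 0,move R,goto H. Now: state=H, head=4, tape[-4..5]=0111011000 (head:         ^)
State H reached at step 12; 12 <= 14 -> yes

Answer: yes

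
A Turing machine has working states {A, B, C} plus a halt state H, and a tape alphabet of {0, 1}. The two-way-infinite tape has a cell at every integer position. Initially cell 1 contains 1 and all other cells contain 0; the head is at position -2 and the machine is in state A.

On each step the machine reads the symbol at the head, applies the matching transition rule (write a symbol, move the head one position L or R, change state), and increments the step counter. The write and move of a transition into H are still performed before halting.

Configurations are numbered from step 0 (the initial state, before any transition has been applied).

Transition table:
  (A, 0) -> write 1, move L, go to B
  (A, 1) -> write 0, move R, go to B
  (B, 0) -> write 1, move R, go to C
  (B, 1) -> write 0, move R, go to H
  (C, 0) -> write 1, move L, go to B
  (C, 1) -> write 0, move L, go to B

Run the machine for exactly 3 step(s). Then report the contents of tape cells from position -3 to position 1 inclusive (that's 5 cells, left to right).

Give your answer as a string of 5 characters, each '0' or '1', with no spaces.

Step 1: in state A at pos -2, read 0 -> (A,0)->write 1,move L,goto B. Now: state=B, head=-3, tape[-4..2]=0010010 (head:  ^)
Step 2: in state B at pos -3, read 0 -> (B,0)->write 1,move R,goto C. Now: state=C, head=-2, tape[-4..2]=0110010 (head:   ^)
Step 3: in state C at pos -2, read 1 -> (C,1)->write 0,move L,goto B. Now: state=B, head=-3, tape[-4..2]=0100010 (head:  ^)

Answer: 10001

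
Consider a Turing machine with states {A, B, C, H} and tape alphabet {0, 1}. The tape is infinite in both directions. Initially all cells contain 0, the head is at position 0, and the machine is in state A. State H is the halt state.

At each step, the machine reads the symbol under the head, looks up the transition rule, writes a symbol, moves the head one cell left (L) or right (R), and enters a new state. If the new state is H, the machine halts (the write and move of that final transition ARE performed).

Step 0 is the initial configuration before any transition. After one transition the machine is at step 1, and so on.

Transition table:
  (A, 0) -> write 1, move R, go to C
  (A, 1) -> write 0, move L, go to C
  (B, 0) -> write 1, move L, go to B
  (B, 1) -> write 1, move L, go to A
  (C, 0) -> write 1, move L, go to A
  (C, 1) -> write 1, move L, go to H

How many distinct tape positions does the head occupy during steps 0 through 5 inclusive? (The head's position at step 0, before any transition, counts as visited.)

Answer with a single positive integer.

Step 1: in state A at pos 0, read 0 -> (A,0)->write 1,move R,goto C. Now: state=C, head=1, tape[-1..2]=0100 (head:   ^)
Step 2: in state C at pos 1, read 0 -> (C,0)->write 1,move L,goto A. Now: state=A, head=0, tape[-1..2]=0110 (head:  ^)
Step 3: in state A at pos 0, read 1 -> (A,1)->write 0,move L,goto C. Now: state=C, head=-1, tape[-2..2]=00010 (head:  ^)
Step 4: in state C at pos -1, read 0 -> (C,0)->write 1,move L,goto A. Now: state=A, head=-2, tape[-3..2]=001010 (head:  ^)
Step 5: in state A at pos -2, read 0 -> (A,0)->write 1,move R,goto C. Now: state=C, head=-1, tape[-3..2]=011010 (head:   ^)
Head positions at steps 0..5: starting at 0, distinct positions visited = {-2, -1, 0, 1} -> 4 position(s)

Answer: 4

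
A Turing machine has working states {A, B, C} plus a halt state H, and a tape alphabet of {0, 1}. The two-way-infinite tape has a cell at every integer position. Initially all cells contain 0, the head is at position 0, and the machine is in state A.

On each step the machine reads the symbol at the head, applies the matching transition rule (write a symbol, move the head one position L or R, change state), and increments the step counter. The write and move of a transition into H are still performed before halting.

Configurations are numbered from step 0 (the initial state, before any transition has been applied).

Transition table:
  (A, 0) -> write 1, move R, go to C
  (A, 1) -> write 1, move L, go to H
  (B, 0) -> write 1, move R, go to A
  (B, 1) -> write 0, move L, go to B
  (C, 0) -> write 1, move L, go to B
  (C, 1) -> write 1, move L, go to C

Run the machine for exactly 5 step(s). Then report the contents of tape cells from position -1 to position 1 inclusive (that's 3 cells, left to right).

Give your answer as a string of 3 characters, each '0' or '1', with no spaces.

Step 1: in state A at pos 0, read 0 -> (A,0)->write 1,move R,goto C. Now: state=C, head=1, tape[-1..2]=0100 (head:   ^)
Step 2: in state C at pos 1, read 0 -> (C,0)->write 1,move L,goto B. Now: state=B, head=0, tape[-1..2]=0110 (head:  ^)
Step 3: in state B at pos 0, read 1 -> (B,1)->write 0,move L,goto B. Now: state=B, head=-1, tape[-2..2]=00010 (head:  ^)
Step 4: in state B at pos -1, read 0 -> (B,0)->write 1,move R,goto A. Now: state=A, head=0, tape[-2..2]=01010 (head:   ^)
Step 5: in state A at pos 0, read 0 -> (A,0)->write 1,move R,goto C. Now: state=C, head=1, tape[-2..2]=01110 (head:    ^)

Answer: 111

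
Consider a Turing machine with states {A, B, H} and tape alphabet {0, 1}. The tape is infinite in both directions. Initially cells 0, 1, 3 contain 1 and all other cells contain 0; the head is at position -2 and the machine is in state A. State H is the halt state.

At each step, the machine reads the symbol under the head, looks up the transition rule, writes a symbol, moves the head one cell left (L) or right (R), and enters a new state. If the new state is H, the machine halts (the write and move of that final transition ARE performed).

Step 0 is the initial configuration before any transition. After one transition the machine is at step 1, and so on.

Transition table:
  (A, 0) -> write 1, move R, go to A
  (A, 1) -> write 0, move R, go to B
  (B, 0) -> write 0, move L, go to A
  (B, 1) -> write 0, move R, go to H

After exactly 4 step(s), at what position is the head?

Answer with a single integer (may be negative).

Step 1: in state A at pos -2, read 0 -> (A,0)->write 1,move R,goto A. Now: state=A, head=-1, tape[-3..4]=01011010 (head:   ^)
Step 2: in state A at pos -1, read 0 -> (A,0)->write 1,move R,goto A. Now: state=A, head=0, tape[-3..4]=01111010 (head:    ^)
Step 3: in state A at pos 0, read 1 -> (A,1)->write 0,move R,goto B. Now: state=B, head=1, tape[-3..4]=01101010 (head:     ^)
Step 4: in state B at pos 1, read 1 -> (B,1)->write 0,move R,goto H. Now: state=H, head=2, tape[-3..4]=01100010 (head:      ^)

Answer: 2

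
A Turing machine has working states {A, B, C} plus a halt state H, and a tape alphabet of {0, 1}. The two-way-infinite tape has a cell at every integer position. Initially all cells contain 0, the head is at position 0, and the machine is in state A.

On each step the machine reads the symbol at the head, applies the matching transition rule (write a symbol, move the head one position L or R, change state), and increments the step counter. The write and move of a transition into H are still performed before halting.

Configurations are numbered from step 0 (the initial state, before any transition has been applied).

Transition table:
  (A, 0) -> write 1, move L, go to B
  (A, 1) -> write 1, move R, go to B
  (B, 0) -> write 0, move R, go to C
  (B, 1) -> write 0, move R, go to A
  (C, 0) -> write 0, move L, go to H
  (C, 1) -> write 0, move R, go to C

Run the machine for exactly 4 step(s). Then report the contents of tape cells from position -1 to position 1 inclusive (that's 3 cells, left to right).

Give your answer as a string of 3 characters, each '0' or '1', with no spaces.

Answer: 000

Derivation:
Step 1: in state A at pos 0, read 0 -> (A,0)->write 1,move L,goto B. Now: state=B, head=-1, tape[-2..1]=0010 (head:  ^)
Step 2: in state B at pos -1, read 0 -> (B,0)->write 0,move R,goto C. Now: state=C, head=0, tape[-2..1]=0010 (head:   ^)
Step 3: in state C at pos 0, read 1 -> (C,1)->write 0,move R,goto C. Now: state=C, head=1, tape[-2..2]=00000 (head:    ^)
Step 4: in state C at pos 1, read 0 -> (C,0)->write 0,move L,goto H. Now: state=H, head=0, tape[-2..2]=00000 (head:   ^)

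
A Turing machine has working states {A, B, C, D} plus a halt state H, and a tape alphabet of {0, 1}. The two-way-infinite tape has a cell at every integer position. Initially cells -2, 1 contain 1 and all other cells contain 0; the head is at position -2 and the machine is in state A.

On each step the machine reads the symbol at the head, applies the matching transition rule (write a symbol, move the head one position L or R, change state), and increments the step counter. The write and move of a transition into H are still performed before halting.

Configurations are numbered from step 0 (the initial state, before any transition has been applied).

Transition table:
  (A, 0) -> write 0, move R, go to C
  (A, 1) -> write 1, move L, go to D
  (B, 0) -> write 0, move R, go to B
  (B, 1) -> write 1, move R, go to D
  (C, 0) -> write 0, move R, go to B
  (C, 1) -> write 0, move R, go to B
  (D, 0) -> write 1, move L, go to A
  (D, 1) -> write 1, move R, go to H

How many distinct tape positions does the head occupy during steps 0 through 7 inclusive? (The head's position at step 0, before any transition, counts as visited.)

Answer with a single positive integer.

Step 1: in state A at pos -2, read 1 -> (A,1)->write 1,move L,goto D. Now: state=D, head=-3, tape[-4..2]=0010010 (head:  ^)
Step 2: in state D at pos -3, read 0 -> (D,0)->write 1,move L,goto A. Now: state=A, head=-4, tape[-5..2]=00110010 (head:  ^)
Step 3: in state A at pos -4, read 0 -> (A,0)->write 0,move R,goto C. Now: state=C, head=-3, tape[-5..2]=00110010 (head:   ^)
Step 4: in state C at pos -3, read 1 -> (C,1)->write 0,move R,goto B. Now: state=B, head=-2, tape[-5..2]=00010010 (head:    ^)
Step 5: in state B at pos -2, read 1 -> (B,1)->write 1,move R,goto D. Now: state=D, head=-1, tape[-5..2]=00010010 (head:     ^)
Step 6: in state D at pos -1, read 0 -> (D,0)->write 1,move L,goto A. Now: state=A, head=-2, tape[-5..2]=00011010 (head:    ^)
Step 7: in state A at pos -2, read 1 -> (A,1)->write 1,move L,goto D. Now: state=D, head=-3, tape[-5..2]=00011010 (head:   ^)
Head positions at steps 0..7: starting at -2, distinct positions visited = {-4, -3, -2, -1} -> 4 position(s)

Answer: 4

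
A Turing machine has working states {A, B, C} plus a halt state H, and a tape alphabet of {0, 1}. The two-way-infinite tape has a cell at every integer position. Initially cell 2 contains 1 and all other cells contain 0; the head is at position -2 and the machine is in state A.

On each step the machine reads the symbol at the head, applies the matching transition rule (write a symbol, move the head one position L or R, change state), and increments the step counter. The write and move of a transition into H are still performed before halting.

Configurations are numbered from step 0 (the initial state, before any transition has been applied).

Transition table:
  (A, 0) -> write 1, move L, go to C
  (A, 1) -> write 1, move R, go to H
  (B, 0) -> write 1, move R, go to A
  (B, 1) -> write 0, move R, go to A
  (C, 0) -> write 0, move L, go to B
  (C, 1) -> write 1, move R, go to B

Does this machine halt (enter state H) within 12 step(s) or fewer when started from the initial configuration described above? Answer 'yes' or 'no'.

Answer: yes

Derivation:
Step 1: in state A at pos -2, read 0 -> (A,0)->write 1,move L,goto C. Now: state=C, head=-3, tape[-4..3]=00100010 (head:  ^)
Step 2: in state C at pos -3, read 0 -> (C,0)->write 0,move L,goto B. Now: state=B, head=-4, tape[-5..3]=000100010 (head:  ^)
Step 3: in state B at pos -4, read 0 -> (B,0)->write 1,move R,goto A. Now: state=A, head=-3, tape[-5..3]=010100010 (head:   ^)
Step 4: in state A at pos -3, read 0 -> (A,0)->write 1,move L,goto C. Now: state=C, head=-4, tape[-5..3]=011100010 (head:  ^)
Step 5: in state C at pos -4, read 1 -> (C,1)->write 1,move R,goto B. Now: state=B, head=-3, tape[-5..3]=011100010 (head:   ^)
Step 6: in state B at pos -3, read 1 -> (B,1)->write 0,move R,goto A. Now: state=A, head=-2, tape[-5..3]=010100010 (head:    ^)
Step 7: in state A at pos -2, read 1 -> (A,1)->write 1,move R,goto H. Now: state=H, head=-1, tape[-5..3]=010100010 (head:     ^)
State H reached at step 7; 7 <= 12 -> yes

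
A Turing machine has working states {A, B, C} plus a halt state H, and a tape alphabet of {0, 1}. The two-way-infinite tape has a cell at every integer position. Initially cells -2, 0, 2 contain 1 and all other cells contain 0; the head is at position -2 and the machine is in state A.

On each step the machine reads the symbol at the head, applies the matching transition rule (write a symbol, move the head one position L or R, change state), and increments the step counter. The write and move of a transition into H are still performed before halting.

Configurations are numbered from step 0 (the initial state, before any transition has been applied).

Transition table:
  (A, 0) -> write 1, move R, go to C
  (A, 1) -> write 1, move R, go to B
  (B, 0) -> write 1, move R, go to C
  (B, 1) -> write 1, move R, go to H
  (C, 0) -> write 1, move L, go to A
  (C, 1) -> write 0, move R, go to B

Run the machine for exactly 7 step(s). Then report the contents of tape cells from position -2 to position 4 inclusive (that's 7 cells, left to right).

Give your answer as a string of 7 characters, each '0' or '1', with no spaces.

Step 1: in state A at pos -2, read 1 -> (A,1)->write 1,move R,goto B. Now: state=B, head=-1, tape[-3..3]=0101010 (head:   ^)
Step 2: in state B at pos -1, read 0 -> (B,0)->write 1,move R,goto C. Now: state=C, head=0, tape[-3..3]=0111010 (head:    ^)
Step 3: in state C at pos 0, read 1 -> (C,1)->write 0,move R,goto B. Now: state=B, head=1, tape[-3..3]=0110010 (head:     ^)
Step 4: in state B at pos 1, read 0 -> (B,0)->write 1,move R,goto C. Now: state=C, head=2, tape[-3..3]=0110110 (head:      ^)
Step 5: in state C at pos 2, read 1 -> (C,1)->write 0,move R,goto B. Now: state=B, head=3, tape[-3..4]=01101000 (head:       ^)
Step 6: in state B at pos 3, read 0 -> (B,0)->write 1,move R,goto C. Now: state=C, head=4, tape[-3..5]=011010100 (head:        ^)
Step 7: in state C at pos 4, read 0 -> (C,0)->write 1,move L,goto A. Now: state=A, head=3, tape[-3..5]=011010110 (head:       ^)

Answer: 1101011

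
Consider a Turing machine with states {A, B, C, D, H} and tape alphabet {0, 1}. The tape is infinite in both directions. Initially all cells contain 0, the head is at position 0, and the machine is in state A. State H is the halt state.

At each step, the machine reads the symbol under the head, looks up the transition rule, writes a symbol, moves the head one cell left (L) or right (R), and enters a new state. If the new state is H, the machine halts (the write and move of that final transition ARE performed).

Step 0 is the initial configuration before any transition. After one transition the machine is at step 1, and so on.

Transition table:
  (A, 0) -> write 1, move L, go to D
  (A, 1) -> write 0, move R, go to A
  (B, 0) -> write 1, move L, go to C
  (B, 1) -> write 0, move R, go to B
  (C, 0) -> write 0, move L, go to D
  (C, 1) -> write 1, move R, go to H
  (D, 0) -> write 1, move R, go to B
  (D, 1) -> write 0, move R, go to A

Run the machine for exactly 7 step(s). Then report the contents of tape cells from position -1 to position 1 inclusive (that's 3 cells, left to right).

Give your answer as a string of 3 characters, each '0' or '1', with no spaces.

Answer: 011

Derivation:
Step 1: in state A at pos 0, read 0 -> (A,0)->write 1,move L,goto D. Now: state=D, head=-1, tape[-2..1]=0010 (head:  ^)
Step 2: in state D at pos -1, read 0 -> (D,0)->write 1,move R,goto B. Now: state=B, head=0, tape[-2..1]=0110 (head:   ^)
Step 3: in state B at pos 0, read 1 -> (B,1)->write 0,move R,goto B. Now: state=B, head=1, tape[-2..2]=01000 (head:    ^)
Step 4: in state B at pos 1, read 0 -> (B,0)->write 1,move L,goto C. Now: state=C, head=0, tape[-2..2]=01010 (head:   ^)
Step 5: in state C at pos 0, read 0 -> (C,0)->write 0,move L,goto D. Now: state=D, head=-1, tape[-2..2]=01010 (head:  ^)
Step 6: in state D at pos -1, read 1 -> (D,1)->write 0,move R,goto A. Now: state=A, head=0, tape[-2..2]=00010 (head:   ^)
Step 7: in state A at pos 0, read 0 -> (A,0)->write 1,move L,goto D. Now: state=D, head=-1, tape[-2..2]=00110 (head:  ^)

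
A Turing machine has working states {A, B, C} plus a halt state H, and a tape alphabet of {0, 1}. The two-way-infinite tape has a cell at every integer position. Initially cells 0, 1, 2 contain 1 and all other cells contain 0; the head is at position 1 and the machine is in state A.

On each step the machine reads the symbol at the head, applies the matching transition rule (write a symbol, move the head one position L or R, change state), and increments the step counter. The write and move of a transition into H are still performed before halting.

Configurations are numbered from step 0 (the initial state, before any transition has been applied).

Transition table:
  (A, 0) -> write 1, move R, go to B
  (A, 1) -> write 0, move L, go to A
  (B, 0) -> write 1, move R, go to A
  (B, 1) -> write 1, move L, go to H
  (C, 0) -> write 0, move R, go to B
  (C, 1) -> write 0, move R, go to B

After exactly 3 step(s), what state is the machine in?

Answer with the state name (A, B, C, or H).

Step 1: in state A at pos 1, read 1 -> (A,1)->write 0,move L,goto A. Now: state=A, head=0, tape[-1..3]=01010 (head:  ^)
Step 2: in state A at pos 0, read 1 -> (A,1)->write 0,move L,goto A. Now: state=A, head=-1, tape[-2..3]=000010 (head:  ^)
Step 3: in state A at pos -1, read 0 -> (A,0)->write 1,move R,goto B. Now: state=B, head=0, tape[-2..3]=010010 (head:   ^)

Answer: B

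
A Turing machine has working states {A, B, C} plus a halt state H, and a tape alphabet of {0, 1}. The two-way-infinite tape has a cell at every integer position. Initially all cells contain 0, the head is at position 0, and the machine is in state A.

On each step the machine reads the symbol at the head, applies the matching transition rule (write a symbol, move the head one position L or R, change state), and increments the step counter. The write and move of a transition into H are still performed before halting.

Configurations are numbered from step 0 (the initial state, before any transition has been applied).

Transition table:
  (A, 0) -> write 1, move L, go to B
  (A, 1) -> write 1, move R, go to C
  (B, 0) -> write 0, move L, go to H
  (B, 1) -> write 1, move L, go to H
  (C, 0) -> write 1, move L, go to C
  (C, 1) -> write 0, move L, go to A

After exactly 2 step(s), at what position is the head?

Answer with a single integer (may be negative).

Answer: -2

Derivation:
Step 1: in state A at pos 0, read 0 -> (A,0)->write 1,move L,goto B. Now: state=B, head=-1, tape[-2..1]=0010 (head:  ^)
Step 2: in state B at pos -1, read 0 -> (B,0)->write 0,move L,goto H. Now: state=H, head=-2, tape[-3..1]=00010 (head:  ^)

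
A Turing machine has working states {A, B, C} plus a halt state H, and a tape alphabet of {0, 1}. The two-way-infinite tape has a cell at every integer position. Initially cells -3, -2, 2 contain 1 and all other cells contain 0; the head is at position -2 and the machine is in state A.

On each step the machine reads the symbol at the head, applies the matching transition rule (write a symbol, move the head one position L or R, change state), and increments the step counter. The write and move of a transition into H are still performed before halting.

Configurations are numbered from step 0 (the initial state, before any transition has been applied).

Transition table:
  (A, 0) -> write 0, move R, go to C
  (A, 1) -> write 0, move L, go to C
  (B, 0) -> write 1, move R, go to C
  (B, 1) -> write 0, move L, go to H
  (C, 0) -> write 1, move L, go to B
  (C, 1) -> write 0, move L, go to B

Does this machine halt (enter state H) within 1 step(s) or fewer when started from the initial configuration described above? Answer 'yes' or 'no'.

Answer: no

Derivation:
Step 1: in state A at pos -2, read 1 -> (A,1)->write 0,move L,goto C. Now: state=C, head=-3, tape[-4..3]=01000010 (head:  ^)
After 1 step(s): state = C (not H) -> not halted within 1 -> no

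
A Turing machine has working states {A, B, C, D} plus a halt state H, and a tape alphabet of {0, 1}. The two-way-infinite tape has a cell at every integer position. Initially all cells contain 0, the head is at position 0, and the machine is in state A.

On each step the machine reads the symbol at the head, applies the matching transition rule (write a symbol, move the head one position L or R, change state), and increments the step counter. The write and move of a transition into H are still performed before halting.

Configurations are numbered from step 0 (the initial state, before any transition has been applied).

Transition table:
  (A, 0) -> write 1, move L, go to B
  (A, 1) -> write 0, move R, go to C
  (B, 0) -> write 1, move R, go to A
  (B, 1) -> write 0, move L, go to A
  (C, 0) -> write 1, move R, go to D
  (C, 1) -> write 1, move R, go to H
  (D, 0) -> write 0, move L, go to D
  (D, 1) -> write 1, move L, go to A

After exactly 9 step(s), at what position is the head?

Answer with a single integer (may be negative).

Step 1: in state A at pos 0, read 0 -> (A,0)->write 1,move L,goto B. Now: state=B, head=-1, tape[-2..1]=0010 (head:  ^)
Step 2: in state B at pos -1, read 0 -> (B,0)->write 1,move R,goto A. Now: state=A, head=0, tape[-2..1]=0110 (head:   ^)
Step 3: in state A at pos 0, read 1 -> (A,1)->write 0,move R,goto C. Now: state=C, head=1, tape[-2..2]=01000 (head:    ^)
Step 4: in state C at pos 1, read 0 -> (C,0)->write 1,move R,goto D. Now: state=D, head=2, tape[-2..3]=010100 (head:     ^)
Step 5: in state D at pos 2, read 0 -> (D,0)->write 0,move L,goto D. Now: state=D, head=1, tape[-2..3]=010100 (head:    ^)
Step 6: in state D at pos 1, read 1 -> (D,1)->write 1,move L,goto A. Now: state=A, head=0, tape[-2..3]=010100 (head:   ^)
Step 7: in state A at pos 0, read 0 -> (A,0)->write 1,move L,goto B. Now: state=B, head=-1, tape[-2..3]=011100 (head:  ^)
Step 8: in state B at pos -1, read 1 -> (B,1)->write 0,move L,goto A. Now: state=A, head=-2, tape[-3..3]=0001100 (head:  ^)
Step 9: in state A at pos -2, read 0 -> (A,0)->write 1,move L,goto B. Now: state=B, head=-3, tape[-4..3]=00101100 (head:  ^)

Answer: -3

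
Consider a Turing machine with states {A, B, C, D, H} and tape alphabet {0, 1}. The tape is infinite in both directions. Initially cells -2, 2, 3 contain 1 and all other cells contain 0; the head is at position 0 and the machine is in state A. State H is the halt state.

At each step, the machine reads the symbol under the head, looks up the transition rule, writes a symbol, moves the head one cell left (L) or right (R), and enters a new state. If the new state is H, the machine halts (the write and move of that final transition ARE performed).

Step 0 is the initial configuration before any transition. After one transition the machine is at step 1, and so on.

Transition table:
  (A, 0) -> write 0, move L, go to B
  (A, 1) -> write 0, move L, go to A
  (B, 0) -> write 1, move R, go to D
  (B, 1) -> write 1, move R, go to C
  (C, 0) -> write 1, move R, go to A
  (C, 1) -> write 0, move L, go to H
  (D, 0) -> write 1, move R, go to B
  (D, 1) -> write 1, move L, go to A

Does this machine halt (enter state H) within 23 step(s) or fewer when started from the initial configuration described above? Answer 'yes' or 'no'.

Answer: yes

Derivation:
Step 1: in state A at pos 0, read 0 -> (A,0)->write 0,move L,goto B. Now: state=B, head=-1, tape[-3..4]=01000110 (head:   ^)
Step 2: in state B at pos -1, read 0 -> (B,0)->write 1,move R,goto D. Now: state=D, head=0, tape[-3..4]=01100110 (head:    ^)
Step 3: in state D at pos 0, read 0 -> (D,0)->write 1,move R,goto B. Now: state=B, head=1, tape[-3..4]=01110110 (head:     ^)
Step 4: in state B at pos 1, read 0 -> (B,0)->write 1,move R,goto D. Now: state=D, head=2, tape[-3..4]=01111110 (head:      ^)
Step 5: in state D at pos 2, read 1 -> (D,1)->write 1,move L,goto A. Now: state=A, head=1, tape[-3..4]=01111110 (head:     ^)
Step 6: in state A at pos 1, read 1 -> (A,1)->write 0,move L,goto A. Now: state=A, head=0, tape[-3..4]=01110110 (head:    ^)
Step 7: in state A at pos 0, read 1 -> (A,1)->write 0,move L,goto A. Now: state=A, head=-1, tape[-3..4]=01100110 (head:   ^)
Step 8: in state A at pos -1, read 1 -> (A,1)->write 0,move L,goto A. Now: state=A, head=-2, tape[-3..4]=01000110 (head:  ^)
Step 9: in state A at pos -2, read 1 -> (A,1)->write 0,move L,goto A. Now: state=A, head=-3, tape[-4..4]=000000110 (head:  ^)
Step 10: in state A at pos -3, read 0 -> (A,0)->write 0,move L,goto B. Now: state=B, head=-4, tape[-5..4]=0000000110 (head:  ^)
Step 11: in state B at pos -4, read 0 -> (B,0)->write 1,move R,goto D. Now: state=D, head=-3, tape[-5..4]=0100000110 (head:   ^)
Step 12: in state D at pos -3, read 0 -> (D,0)->write 1,move R,goto B. Now: state=B, head=-2, tape[-5..4]=0110000110 (head:    ^)
Step 13: in state B at pos -2, read 0 -> (B,0)->write 1,move R,goto D. Now: state=D, head=-1, tape[-5..4]=0111000110 (head:     ^)
Step 14: in state D at pos -1, read 0 -> (D,0)->write 1,move R,goto B. Now: state=B, head=0, tape[-5..4]=0111100110 (head:      ^)
Step 15: in state B at pos 0, read 0 -> (B,0)->write 1,move R,goto D. Now: state=D, head=1, tape[-5..4]=0111110110 (head:       ^)
Step 16: in state D at pos 1, read 0 -> (D,0)->write 1,move R,goto B. Now: state=B, head=2, tape[-5..4]=0111111110 (head:        ^)
Step 17: in state B at pos 2, read 1 -> (B,1)->write 1,move R,goto C. Now: state=C, head=3, tape[-5..4]=0111111110 (head:         ^)
Step 18: in state C at pos 3, read 1 -> (C,1)->write 0,move L,goto H. Now: state=H, head=2, tape[-5..4]=0111111100 (head:        ^)
State H reached at step 18; 18 <= 23 -> yes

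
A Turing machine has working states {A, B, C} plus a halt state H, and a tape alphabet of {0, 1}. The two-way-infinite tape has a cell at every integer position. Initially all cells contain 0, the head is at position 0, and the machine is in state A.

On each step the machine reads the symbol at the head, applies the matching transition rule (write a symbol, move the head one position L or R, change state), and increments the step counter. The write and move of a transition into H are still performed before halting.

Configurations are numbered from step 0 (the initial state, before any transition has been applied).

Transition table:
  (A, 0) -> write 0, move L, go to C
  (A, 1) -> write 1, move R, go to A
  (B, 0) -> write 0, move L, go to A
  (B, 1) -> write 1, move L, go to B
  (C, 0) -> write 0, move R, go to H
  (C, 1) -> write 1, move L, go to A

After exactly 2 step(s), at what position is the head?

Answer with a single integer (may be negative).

Answer: 0

Derivation:
Step 1: in state A at pos 0, read 0 -> (A,0)->write 0,move L,goto C. Now: state=C, head=-1, tape[-2..1]=0000 (head:  ^)
Step 2: in state C at pos -1, read 0 -> (C,0)->write 0,move R,goto H. Now: state=H, head=0, tape[-2..1]=0000 (head:   ^)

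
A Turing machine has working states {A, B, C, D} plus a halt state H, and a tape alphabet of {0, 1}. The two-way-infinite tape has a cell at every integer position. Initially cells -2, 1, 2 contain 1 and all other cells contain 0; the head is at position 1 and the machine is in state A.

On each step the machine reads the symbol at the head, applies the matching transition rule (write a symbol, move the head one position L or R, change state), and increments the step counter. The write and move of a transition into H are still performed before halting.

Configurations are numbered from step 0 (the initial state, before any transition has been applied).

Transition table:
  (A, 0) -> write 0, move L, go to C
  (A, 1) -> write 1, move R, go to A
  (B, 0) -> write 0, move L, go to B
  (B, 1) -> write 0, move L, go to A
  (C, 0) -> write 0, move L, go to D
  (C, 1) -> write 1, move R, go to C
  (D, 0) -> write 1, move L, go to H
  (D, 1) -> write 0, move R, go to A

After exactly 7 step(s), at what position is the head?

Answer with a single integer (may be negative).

Answer: 2

Derivation:
Step 1: in state A at pos 1, read 1 -> (A,1)->write 1,move R,goto A. Now: state=A, head=2, tape[-3..3]=0100110 (head:      ^)
Step 2: in state A at pos 2, read 1 -> (A,1)->write 1,move R,goto A. Now: state=A, head=3, tape[-3..4]=01001100 (head:       ^)
Step 3: in state A at pos 3, read 0 -> (A,0)->write 0,move L,goto C. Now: state=C, head=2, tape[-3..4]=01001100 (head:      ^)
Step 4: in state C at pos 2, read 1 -> (C,1)->write 1,move R,goto C. Now: state=C, head=3, tape[-3..4]=01001100 (head:       ^)
Step 5: in state C at pos 3, read 0 -> (C,0)->write 0,move L,goto D. Now: state=D, head=2, tape[-3..4]=01001100 (head:      ^)
Step 6: in state D at pos 2, read 1 -> (D,1)->write 0,move R,goto A. Now: state=A, head=3, tape[-3..4]=01001000 (head:       ^)
Step 7: in state A at pos 3, read 0 -> (A,0)->write 0,move L,goto C. Now: state=C, head=2, tape[-3..4]=01001000 (head:      ^)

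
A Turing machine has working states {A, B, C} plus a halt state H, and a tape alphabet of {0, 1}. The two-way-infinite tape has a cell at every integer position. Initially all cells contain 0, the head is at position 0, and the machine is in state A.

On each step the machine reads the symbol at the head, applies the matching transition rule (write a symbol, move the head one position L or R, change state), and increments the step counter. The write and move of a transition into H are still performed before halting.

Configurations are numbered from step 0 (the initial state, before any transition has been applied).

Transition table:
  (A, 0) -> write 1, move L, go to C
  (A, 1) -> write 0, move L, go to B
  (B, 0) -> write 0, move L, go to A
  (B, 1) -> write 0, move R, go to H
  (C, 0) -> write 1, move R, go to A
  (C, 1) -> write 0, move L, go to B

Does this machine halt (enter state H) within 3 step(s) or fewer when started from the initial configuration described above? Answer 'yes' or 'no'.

Step 1: in state A at pos 0, read 0 -> (A,0)->write 1,move L,goto C. Now: state=C, head=-1, tape[-2..1]=0010 (head:  ^)
Step 2: in state C at pos -1, read 0 -> (C,0)->write 1,move R,goto A. Now: state=A, head=0, tape[-2..1]=0110 (head:   ^)
Step 3: in state A at pos 0, read 1 -> (A,1)->write 0,move L,goto B. Now: state=B, head=-1, tape[-2..1]=0100 (head:  ^)
After 3 step(s): state = B (not H) -> not halted within 3 -> no

Answer: no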